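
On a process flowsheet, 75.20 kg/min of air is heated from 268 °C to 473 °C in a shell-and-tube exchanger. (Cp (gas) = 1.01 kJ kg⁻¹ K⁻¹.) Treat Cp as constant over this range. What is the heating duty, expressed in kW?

Q = 260 kW

Q = ṁ·Cp·ΔT = 75.20 × 1.01 × (473 − 268) = 15570 kJ/min
Converting: 15570 / 60 s = 259.5 kW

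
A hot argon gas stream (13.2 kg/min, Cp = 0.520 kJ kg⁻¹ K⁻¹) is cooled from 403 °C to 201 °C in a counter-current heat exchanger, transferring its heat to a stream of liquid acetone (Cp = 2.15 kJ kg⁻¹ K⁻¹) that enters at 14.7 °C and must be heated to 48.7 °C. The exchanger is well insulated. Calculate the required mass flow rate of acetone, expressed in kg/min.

ṁ_c = 19.0 kg/min

Heat released by hot stream: Q = 13.2 × 0.520 × (403 − 201) = 1386.5 kJ/min
Energy balance on cold side (adiabatic exchanger): Q = ṁ_c·Cp_c·(T_c,out − T_c,in)
ṁ_c = 1386.5 / [2.15 × (48.7 − 14.7)] = 18.968 kg/min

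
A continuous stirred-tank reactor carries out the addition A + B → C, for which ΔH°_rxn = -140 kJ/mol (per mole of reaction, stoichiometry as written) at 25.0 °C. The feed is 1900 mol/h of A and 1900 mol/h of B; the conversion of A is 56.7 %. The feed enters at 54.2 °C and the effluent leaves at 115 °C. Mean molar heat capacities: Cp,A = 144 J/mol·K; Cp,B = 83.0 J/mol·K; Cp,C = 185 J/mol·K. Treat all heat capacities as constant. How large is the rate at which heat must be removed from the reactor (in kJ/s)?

Extent of reaction ξ = 0.567 × 1900 = 1077.3 mol/h
Reaction term: ξ·ΔH°_rxn = 1077.3 × -140 = -150820 kJ/h
Sensible, feed 54.2→25 °C: -12594 kJ/h
Outlet flows (mol/h): A 822.7, B 822.7, C 1077.3
Sensible, products 25→115 °C: 34745 kJ/h
Q = ΔH = -128670 kJ/h = -35.742 kW
Heat removed = 35.742 kJ/s

Q_out = 35.7 kJ/s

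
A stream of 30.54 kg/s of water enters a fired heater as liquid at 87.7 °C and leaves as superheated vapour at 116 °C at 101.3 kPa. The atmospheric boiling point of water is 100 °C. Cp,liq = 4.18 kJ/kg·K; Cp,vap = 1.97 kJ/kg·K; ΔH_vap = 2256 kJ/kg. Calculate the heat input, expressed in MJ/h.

liquid 87.7→100 °C: 51.414 kJ/kg
vaporisation at 100 °C: 2256 kJ/kg
vapour 100→116 °C: 31.52 kJ/kg
Δh = 51.414 + 2256 + 31.52 = 2338.9 kJ/kg
Q = ṁ·Δh = 30.54 kg/s × 2338.9 kJ/kg = 71431 kJ/s
|Q| = 71431 kW = 257150 MJ/h

Q = 257000 MJ/h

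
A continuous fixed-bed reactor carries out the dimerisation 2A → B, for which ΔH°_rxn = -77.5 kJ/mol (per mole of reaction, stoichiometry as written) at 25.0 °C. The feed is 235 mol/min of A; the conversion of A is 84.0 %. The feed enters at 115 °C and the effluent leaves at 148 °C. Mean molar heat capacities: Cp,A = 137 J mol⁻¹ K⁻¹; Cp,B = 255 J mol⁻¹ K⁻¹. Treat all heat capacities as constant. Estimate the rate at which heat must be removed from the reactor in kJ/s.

Extent of reaction ξ = 0.840 × 235 / 2 = 98.7 mol/min
Reaction term: ξ·ΔH°_rxn = 98.7 × -77.5 = -7649.2 kJ/min
Sensible, feed 115→25 °C: -2897.6 kJ/min
Outlet flows (mol/min): A 37.6, B 98.7
Sensible, products 25→148 °C: 3729.3 kJ/min
Q = ΔH = -6817.5 kJ/min = -113.62 kW
Heat removed = 113.62 kJ/s

Q_out = 114 kJ/s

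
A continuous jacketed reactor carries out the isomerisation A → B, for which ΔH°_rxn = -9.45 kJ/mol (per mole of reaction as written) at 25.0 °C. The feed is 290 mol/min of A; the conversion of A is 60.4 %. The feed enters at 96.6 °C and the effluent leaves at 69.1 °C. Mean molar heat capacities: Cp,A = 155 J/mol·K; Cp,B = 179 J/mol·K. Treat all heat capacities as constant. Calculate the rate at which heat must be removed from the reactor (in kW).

Extent of reaction ξ = 0.604 × 290 = 175.16 mol/min
Reaction term: ξ·ΔH°_rxn = 175.16 × -9.45 = -1655.3 kJ/min
Sensible, feed 96.6→25 °C: -3218.4 kJ/min
Outlet flows (mol/min): A 114.84, B 175.16
Sensible, products 25→69.1 °C: 2167.7 kJ/min
Q = ΔH = -2706 kJ/min = -45.1 kW
Heat removed = 45.1 kW

Q_out = 45.1 kW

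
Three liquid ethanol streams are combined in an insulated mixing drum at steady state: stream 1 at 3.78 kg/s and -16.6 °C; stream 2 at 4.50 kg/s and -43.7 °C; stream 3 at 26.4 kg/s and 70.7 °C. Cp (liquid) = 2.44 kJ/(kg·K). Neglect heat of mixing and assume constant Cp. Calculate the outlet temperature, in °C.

T_out = 46.3 °C

No heat crosses the boundary, so H_out = H_in.
T_out = Σ ṁᵢCp,ᵢTᵢ / Σ ṁᵢCp,ᵢ
      = 3921.3 / 84.619 = 46.34 °C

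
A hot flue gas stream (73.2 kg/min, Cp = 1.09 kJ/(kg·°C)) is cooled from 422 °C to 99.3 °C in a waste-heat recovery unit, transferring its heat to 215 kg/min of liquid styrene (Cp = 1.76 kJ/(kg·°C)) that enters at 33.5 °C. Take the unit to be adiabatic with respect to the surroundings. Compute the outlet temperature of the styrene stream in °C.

Heat released by hot stream: Q = 73.2 × 1.09 × (422 − 99.3) = 25748 kJ/min
Energy balance on cold side (adiabatic exchanger): Q = ṁ_c·Cp_c·(T_c,out − T_c,in)
T_c,out = 33.5 + 25748/(215 × 1.76) = 101.54 °C

T_c,out = 102 °C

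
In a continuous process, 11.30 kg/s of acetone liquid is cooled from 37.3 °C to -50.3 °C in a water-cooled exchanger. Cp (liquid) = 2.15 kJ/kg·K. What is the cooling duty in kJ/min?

Q_c = 128000 kJ/min

Q = ṁ·Cp·ΔT = 11.30 × 2.15 × (-50.3 − 37.3) = -2128.2 kJ/s
Cooling duty = 127690 kJ/min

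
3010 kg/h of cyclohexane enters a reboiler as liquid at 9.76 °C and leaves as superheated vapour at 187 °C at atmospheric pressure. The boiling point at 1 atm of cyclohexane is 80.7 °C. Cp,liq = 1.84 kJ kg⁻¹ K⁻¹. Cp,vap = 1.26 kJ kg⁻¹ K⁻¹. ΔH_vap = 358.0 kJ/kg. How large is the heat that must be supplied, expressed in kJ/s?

liquid 9.76→80.7 °C: 130.53 kJ/kg
vaporisation at 80.7 °C: 358 kJ/kg
vapour 80.7→187 °C: 133.94 kJ/kg
Δh = 130.53 + 358 + 133.94 = 622.47 kJ/kg
Q = ṁ·Δh = 3010 kg/h × 622.47 kJ/kg = 1.8736e+06 kJ/h
|Q| = 520.45 kW

Q = 520 kJ/s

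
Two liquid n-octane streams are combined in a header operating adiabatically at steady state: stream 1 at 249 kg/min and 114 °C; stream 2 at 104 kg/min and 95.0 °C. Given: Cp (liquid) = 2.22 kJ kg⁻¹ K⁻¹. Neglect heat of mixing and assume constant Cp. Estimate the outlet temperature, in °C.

T_out = 108 °C

No heat crosses the boundary, so H_out = H_in.
Σ ṁᵢCp,ᵢTᵢ = 249×2.22×114 + 104×2.22×95.0 = 84951
Σ ṁᵢCp,ᵢ = 249×2.22 + 104×2.22 = 783.66
T_out = 84951 / 783.66 = 108.4 °C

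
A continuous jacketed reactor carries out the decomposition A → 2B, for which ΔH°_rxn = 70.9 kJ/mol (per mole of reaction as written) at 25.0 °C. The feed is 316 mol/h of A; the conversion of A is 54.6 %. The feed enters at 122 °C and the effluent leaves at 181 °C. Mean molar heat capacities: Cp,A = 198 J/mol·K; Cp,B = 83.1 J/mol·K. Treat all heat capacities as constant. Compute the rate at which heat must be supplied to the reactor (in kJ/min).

Extent of reaction ξ = 0.546 × 316 = 172.54 mol/h
Reaction term: ξ·ΔH°_rxn = 172.54 × 70.9 = 12233 kJ/h
Sensible, feed 122→25 °C: -6069.1 kJ/h
Outlet flows (mol/h): A 143.46, B 345.07
Sensible, products 25→181 °C: 8904.7 kJ/h
Q = ΔH = 15068 kJ/h = 4.1857 kW
Heat supplied = 251.14 kJ/min

Q_in = 251 kJ/min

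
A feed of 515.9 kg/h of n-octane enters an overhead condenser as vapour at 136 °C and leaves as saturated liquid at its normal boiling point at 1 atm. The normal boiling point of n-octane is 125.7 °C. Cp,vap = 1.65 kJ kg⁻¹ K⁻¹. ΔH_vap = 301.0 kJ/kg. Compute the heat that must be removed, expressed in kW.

Q_c = 45.6 kW

vapour 136→125.7 °C: -16.995 kJ/kg
condensation at 125.7 °C: -301 kJ/kg
Δh = -16.995 + -301 = -318 kJ/kg
Q = ṁ·Δh = 515.9 kg/h × -318 kJ/kg = -164050 kJ/h
|Q| = 45.57 kW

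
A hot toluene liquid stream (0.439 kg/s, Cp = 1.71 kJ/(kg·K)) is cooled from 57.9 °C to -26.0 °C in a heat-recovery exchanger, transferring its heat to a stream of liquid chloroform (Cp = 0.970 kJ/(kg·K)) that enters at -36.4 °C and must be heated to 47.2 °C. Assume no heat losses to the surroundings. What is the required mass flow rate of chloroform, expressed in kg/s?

ṁ_c = 0.777 kg/s

Heat released by hot stream: Q = 0.439 × 1.71 × (57.9 − -26.0) = 62.983 kJ/s
Energy balance on cold side (adiabatic exchanger): Q = ṁ_c·Cp_c·(T_c,out − T_c,in)
ṁ_c = 62.983 / [0.970 × (47.2 − -36.4)] = 0.77668 kg/s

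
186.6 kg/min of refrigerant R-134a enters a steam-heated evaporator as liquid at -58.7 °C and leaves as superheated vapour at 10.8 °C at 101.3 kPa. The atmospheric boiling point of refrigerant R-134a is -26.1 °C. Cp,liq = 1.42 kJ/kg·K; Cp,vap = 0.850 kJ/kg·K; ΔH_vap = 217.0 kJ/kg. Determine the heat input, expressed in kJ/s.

liquid -58.7→-26.1 °C: 46.292 kJ/kg
vaporisation at -26.1 °C: 217 kJ/kg
vapour -26.1→10.8 °C: 31.365 kJ/kg
Δh = 46.292 + 217 + 31.365 = 294.66 kJ/kg
Q = ṁ·Δh = 186.6 kg/min × 294.66 kJ/kg = 54983 kJ/min
|Q| = 916.38 kW

Q = 916 kJ/s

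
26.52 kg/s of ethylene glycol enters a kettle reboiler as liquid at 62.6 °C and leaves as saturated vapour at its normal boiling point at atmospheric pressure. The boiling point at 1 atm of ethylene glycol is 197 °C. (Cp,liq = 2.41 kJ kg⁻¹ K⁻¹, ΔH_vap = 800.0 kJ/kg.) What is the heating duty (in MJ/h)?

liquid 62.6→197 °C: 323.9 kJ/kg
vaporisation at 197 °C: 800 kJ/kg
Δh = 323.9 + 800 = 1123.9 kJ/kg
Q = ṁ·Δh = 26.52 kg/s × 1123.9 kJ/kg = 29806 kJ/s
|Q| = 29806 kW = 107300 MJ/h

Q = 107000 MJ/h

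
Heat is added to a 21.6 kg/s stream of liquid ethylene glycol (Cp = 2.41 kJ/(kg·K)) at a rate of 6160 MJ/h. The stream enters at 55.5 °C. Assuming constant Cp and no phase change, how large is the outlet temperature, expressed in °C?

Q = 6160 MJ/h = 1711.1 kJ/s
ΔT = Q/(ṁ·Cp) = 1711.1/(21.6×2.41) = 32.871 K
T_out = 55.5 + 32.871 = 88.371 °C

T_out = 88.4 °C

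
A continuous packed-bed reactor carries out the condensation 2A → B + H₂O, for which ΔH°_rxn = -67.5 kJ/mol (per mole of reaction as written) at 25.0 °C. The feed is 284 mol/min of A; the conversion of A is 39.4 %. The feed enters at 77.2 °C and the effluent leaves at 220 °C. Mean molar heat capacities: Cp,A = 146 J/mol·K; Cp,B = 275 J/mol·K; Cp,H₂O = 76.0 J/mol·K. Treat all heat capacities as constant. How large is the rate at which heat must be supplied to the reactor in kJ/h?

Q_in = 167000 kJ/h

Extent of reaction ξ = 0.394 × 284 / 2 = 55.948 mol/min
Reaction term: ξ·ΔH°_rxn = 55.948 × -67.5 = -3776.5 kJ/min
Sensible, feed 77.2→25 °C: -2164.4 kJ/min
Outlet flows (mol/min): A 172.1, B 55.948, H₂O 55.948
Sensible, products 25→220 °C: 8729.2 kJ/min
Q = ΔH = 2788.3 kJ/min = 46.471 kW
Heat supplied = 167300 kJ/h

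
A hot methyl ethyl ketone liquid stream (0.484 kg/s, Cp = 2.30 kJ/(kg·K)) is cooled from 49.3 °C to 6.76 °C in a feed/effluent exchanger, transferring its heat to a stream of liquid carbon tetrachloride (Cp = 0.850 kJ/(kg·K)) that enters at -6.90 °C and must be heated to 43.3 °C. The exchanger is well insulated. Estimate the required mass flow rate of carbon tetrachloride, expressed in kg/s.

ṁ_c = 1.11 kg/s

Heat released by hot stream: Q = 0.484 × 2.30 × (49.3 − 6.76) = 47.356 kJ/s
Energy balance on cold side (adiabatic exchanger): Q = ṁ_c·Cp_c·(T_c,out − T_c,in)
ṁ_c = 47.356 / [0.850 × (43.3 − -6.90)] = 1.1098 kg/s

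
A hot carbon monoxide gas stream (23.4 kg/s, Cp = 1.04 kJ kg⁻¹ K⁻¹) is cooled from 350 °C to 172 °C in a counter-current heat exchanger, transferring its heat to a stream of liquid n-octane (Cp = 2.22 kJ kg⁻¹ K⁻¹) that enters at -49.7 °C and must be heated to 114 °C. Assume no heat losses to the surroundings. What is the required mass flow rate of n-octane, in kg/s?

ṁ_c = 11.9 kg/s

Heat released by hot stream: Q = 23.4 × 1.04 × (350 − 172) = 4331.8 kJ/s
Energy balance on cold side (adiabatic exchanger): Q = ṁ_c·Cp_c·(T_c,out − T_c,in)
ṁ_c = 4331.8 / [2.22 × (114 − -49.7)] = 11.92 kg/s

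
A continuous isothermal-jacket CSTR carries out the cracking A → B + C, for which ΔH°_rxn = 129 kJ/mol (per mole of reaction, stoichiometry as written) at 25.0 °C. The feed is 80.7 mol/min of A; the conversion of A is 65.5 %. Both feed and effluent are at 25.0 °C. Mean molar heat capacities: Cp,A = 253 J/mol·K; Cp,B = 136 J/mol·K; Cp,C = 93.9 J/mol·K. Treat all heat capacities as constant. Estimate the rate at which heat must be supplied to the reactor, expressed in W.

Extent of reaction ξ = 0.655 × 80.7 = 52.859 mol/min
Reaction term: ξ·ΔH°_rxn = 52.859 × 129 = 6818.7 kJ/min
Q = ΔH = 6818.7 kJ/min = 113.65 kW
Heat supplied = 113650 W

Q_in = 114000 W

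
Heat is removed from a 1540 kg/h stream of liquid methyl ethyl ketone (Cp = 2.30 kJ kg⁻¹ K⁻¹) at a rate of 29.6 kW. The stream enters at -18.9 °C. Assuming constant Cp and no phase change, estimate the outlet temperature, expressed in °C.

T_out = -49.0 °C

Q = 29.6 kW = 106560 kJ/h
ΔT = Q/(ṁ·Cp) = 106560/(1540×2.30) = 30.085 K
T_out = -18.9 − 30.085 = -48.985 °C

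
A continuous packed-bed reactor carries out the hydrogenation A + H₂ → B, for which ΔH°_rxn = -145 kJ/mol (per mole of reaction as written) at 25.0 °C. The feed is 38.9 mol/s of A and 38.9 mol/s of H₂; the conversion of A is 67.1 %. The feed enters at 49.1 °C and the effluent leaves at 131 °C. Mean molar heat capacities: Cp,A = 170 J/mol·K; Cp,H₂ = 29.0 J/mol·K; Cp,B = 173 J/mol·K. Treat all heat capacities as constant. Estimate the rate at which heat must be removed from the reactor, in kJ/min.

Extent of reaction ξ = 0.671 × 38.9 = 26.102 mol/s
Reaction term: ξ·ΔH°_rxn = 26.102 × -145 = -3784.8 kJ/s
Sensible, feed 49.1→25 °C: -186.56 kJ/s
Outlet flows (mol/s): A 12.798, H₂ 12.798, B 26.102
Sensible, products 25→131 °C: 748.62 kJ/s
Q = ΔH = -3222.7 kJ/s = -3222.7 kW
Heat removed = 193360 kJ/min

Q_out = 193000 kJ/min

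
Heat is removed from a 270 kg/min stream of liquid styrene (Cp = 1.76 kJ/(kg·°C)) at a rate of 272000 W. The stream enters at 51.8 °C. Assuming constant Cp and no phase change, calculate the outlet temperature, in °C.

T_out = 17.5 °C

Q = 272000 W = 16320 kJ/min
ΔT = Q/(ṁ·Cp) = 16320/(270×1.76) = 34.343 K
T_out = 51.8 − 34.343 = 17.457 °C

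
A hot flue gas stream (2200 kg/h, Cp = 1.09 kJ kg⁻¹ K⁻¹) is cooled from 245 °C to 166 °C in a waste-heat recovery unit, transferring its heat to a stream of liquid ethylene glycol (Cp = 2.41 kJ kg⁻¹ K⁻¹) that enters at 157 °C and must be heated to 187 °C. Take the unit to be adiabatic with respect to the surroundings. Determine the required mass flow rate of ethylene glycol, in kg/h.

Heat released by hot stream: Q = 2200 × 1.09 × (245 − 166) = 189440 kJ/h
Energy balance on cold side (adiabatic exchanger): Q = ṁ_c·Cp_c·(T_c,out − T_c,in)
ṁ_c = 189440 / [2.41 × (187 − 157)] = 2620.2 kg/h

ṁ_c = 2620 kg/h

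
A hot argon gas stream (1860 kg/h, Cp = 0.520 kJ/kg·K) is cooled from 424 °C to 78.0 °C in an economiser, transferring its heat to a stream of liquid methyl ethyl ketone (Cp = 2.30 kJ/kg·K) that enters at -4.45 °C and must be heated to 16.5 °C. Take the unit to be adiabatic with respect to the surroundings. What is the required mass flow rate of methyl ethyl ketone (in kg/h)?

Heat released by hot stream: Q = 1860 × 0.520 × (424 − 78.0) = 334650 kJ/h
Energy balance on cold side (adiabatic exchanger): Q = ṁ_c·Cp_c·(T_c,out − T_c,in)
ṁ_c = 334650 / [2.30 × (16.5 − -4.45)] = 6945.1 kg/h

ṁ_c = 6950 kg/h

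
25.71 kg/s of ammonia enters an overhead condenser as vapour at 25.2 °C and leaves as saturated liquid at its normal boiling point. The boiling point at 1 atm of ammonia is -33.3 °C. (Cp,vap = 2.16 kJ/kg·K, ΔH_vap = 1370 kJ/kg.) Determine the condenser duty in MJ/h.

Q_c = 138000 MJ/h

vapour 25.2→-33.3 °C: -126.36 kJ/kg
condensation at -33.3 °C: -1370 kJ/kg
Δh = -126.36 + -1370 = -1496.4 kJ/kg
Q = ṁ·Δh = 25.71 kg/s × -1496.4 kJ/kg = -38471 kJ/s
|Q| = 38471 kW = 138500 MJ/h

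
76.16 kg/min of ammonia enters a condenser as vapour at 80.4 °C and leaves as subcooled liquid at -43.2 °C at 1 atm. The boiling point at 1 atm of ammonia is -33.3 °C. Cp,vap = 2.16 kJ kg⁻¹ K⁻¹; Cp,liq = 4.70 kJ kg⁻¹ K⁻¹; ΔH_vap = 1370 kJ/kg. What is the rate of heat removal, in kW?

Q_c = 2110 kW

vapour 80.4→-33.3 °C: -245.59 kJ/kg
condensation at -33.3 °C: -1370 kJ/kg
liquid -33.3→-43.2 °C: -46.53 kJ/kg
Δh = -245.59 + -1370 + -46.53 = -1662.1 kJ/kg
Q = ṁ·Δh = 76.16 kg/min × -1662.1 kJ/kg = -126590 kJ/min
|Q| = 2109.8 kW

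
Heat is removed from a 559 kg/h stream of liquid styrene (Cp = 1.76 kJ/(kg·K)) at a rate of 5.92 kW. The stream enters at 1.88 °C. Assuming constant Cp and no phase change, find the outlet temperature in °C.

T_out = -19.8 °C

Q = 5.92 kW = 21312 kJ/h
ΔT = Q/(ṁ·Cp) = 21312/(559×1.76) = 21.662 K
T_out = 1.88 − 21.662 = -19.782 °C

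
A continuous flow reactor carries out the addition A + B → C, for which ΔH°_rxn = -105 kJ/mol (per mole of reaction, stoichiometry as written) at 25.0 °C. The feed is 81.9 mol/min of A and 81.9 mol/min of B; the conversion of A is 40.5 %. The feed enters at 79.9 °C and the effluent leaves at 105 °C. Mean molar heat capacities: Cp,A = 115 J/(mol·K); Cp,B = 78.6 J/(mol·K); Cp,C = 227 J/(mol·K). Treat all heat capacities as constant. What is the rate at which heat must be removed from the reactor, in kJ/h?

Q_out = 180000 kJ/h

Extent of reaction ξ = 0.405 × 81.9 = 33.17 mol/min
Reaction term: ξ·ΔH°_rxn = 33.17 × -105 = -3482.8 kJ/min
Sensible, feed 79.9→25 °C: -870.49 kJ/min
Outlet flows (mol/min): A 48.73, B 48.73, C 33.17
Sensible, products 25→105 °C: 1357.1 kJ/min
Q = ΔH = -2996.2 kJ/min = -49.936 kW
Heat removed = 179770 kJ/h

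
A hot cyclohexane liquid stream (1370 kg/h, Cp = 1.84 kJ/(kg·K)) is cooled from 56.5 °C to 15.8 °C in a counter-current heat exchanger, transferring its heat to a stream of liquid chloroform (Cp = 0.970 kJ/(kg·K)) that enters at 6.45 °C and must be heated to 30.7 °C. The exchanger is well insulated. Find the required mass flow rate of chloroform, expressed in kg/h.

ṁ_c = 4360 kg/h

Heat released by hot stream: Q = 1370 × 1.84 × (56.5 − 15.8) = 102600 kJ/h
Energy balance on cold side (adiabatic exchanger): Q = ṁ_c·Cp_c·(T_c,out − T_c,in)
ṁ_c = 102600 / [0.970 × (30.7 − 6.45)] = 4361.6 kg/h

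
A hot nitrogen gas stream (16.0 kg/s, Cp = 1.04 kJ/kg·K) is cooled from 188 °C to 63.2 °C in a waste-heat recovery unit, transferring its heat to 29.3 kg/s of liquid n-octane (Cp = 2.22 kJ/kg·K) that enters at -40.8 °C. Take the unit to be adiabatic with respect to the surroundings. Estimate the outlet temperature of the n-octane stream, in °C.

Heat released by hot stream: Q = 16.0 × 1.04 × (188 − 63.2) = 2076.7 kJ/s
Energy balance on cold side (adiabatic exchanger): Q = ṁ_c·Cp_c·(T_c,out − T_c,in)
T_c,out = -40.8 + 2076.7/(29.3 × 2.22) = -8.8738 °C

T_c,out = -8.87 °C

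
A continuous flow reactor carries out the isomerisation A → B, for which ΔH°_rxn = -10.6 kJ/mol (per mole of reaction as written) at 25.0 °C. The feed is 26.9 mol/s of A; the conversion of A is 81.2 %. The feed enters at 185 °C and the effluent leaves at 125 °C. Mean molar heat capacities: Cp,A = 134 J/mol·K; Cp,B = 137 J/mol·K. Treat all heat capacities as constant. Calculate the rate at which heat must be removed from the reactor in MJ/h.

Q_out = 1590 MJ/h

Extent of reaction ξ = 0.812 × 26.9 = 21.843 mol/s
Reaction term: ξ·ΔH°_rxn = 21.843 × -10.6 = -231.53 kJ/s
Sensible, feed 185→25 °C: -576.74 kJ/s
Outlet flows (mol/s): A 5.0572, B 21.843
Sensible, products 25→125 °C: 367.01 kJ/s
Q = ΔH = -441.26 kJ/s = -441.26 kW
Heat removed = 1588.5 MJ/h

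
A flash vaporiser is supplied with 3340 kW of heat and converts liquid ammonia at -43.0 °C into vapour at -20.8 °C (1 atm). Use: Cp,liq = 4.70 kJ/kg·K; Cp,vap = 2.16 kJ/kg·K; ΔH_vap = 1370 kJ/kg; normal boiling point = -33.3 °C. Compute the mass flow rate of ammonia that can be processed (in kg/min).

Δh = 4.70×(-33.3−-43.0) + 1370 + 2.16×(-20.8−-33.3) = 1442.6 kJ/kg
Q = 3340 kW = 3340 kJ/s = 200400 kJ/min
ṁ = Q/Δh = 200400 / 1442.6 = 138.92 kg/min

ṁ = 139 kg/min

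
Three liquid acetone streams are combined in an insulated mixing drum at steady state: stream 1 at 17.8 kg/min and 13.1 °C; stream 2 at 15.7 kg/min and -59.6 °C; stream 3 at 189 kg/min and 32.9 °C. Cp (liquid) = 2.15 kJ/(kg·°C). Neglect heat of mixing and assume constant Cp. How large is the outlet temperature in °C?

T_out = 24.8 °C

Energy balance with Q = 0: Σ ṁᵢCp,ᵢ(T_out − Tᵢ) = 0
Σ ṁᵢCp,ᵢTᵢ = 17.8×2.15×13.1 + 15.7×2.15×-59.6 + 189×2.15×32.9 = 11858
Σ ṁᵢCp,ᵢ = 17.8×2.15 + 15.7×2.15 + 189×2.15 = 478.37
T_out = 11858 / 478.37 = 24.789 °C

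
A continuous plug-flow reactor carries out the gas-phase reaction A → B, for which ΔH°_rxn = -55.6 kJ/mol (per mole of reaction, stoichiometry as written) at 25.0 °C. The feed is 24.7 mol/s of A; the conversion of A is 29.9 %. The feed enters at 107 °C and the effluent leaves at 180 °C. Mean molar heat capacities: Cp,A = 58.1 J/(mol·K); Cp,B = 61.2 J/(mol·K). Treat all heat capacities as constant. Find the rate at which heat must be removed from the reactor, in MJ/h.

Extent of reaction ξ = 0.299 × 24.7 = 7.3853 mol/s
Reaction term: ξ·ΔH°_rxn = 7.3853 × -55.6 = -410.62 kJ/s
Sensible, feed 107→25 °C: -117.68 kJ/s
Outlet flows (mol/s): A 17.315, B 7.3853
Sensible, products 25→180 °C: 225.98 kJ/s
Q = ΔH = -302.31 kJ/s = -302.31 kW
Heat removed = 1088.3 MJ/h

Q_out = 1090 MJ/h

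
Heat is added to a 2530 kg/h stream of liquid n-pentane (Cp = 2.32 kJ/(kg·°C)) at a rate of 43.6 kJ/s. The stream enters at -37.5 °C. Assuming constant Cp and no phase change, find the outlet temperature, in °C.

T_out = -10.8 °C

Q = 43.6 kJ/s = 156960 kJ/h
ΔT = Q/(ṁ·Cp) = 156960/(2530×2.32) = 26.741 K
T_out = -37.5 + 26.741 = -10.759 °C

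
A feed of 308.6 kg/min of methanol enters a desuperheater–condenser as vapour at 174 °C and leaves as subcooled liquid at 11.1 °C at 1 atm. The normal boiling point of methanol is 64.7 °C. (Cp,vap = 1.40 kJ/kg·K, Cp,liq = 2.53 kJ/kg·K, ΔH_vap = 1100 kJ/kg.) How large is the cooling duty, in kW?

vapour 174→64.7 °C: -153.02 kJ/kg
condensation at 64.7 °C: -1100 kJ/kg
liquid 64.7→11.1 °C: -135.61 kJ/kg
Δh = -153.02 + -1100 + -135.61 = -1388.6 kJ/kg
Q = ṁ·Δh = 308.6 kg/min × -1388.6 kJ/kg = -428530 kJ/min
|Q| = 7142.2 kW

Q_c = 7140 kW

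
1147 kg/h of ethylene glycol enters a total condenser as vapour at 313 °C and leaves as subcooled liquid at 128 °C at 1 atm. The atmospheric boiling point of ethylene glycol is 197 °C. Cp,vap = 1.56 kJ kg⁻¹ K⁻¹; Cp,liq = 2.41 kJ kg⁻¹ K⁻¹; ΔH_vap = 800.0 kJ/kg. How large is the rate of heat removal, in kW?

Q_c = 366 kW

vapour 313→197 °C: -180.96 kJ/kg
condensation at 197 °C: -800 kJ/kg
liquid 197→128 °C: -166.29 kJ/kg
Δh = -180.96 + -800 + -166.29 = -1147.2 kJ/kg
Q = ṁ·Δh = 1147 kg/h × -1147.2 kJ/kg = -1.3159e+06 kJ/h
|Q| = 365.53 kW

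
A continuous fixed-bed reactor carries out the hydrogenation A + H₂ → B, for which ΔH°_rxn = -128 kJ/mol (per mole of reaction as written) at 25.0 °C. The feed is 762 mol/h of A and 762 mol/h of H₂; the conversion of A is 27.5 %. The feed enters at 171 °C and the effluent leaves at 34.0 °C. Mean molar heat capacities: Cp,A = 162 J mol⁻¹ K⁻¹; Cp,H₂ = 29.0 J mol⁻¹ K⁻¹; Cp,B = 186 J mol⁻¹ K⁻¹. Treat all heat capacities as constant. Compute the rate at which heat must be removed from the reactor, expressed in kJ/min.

Q_out = 780 kJ/min

Extent of reaction ξ = 0.275 × 762 = 209.55 mol/h
Reaction term: ξ·ΔH°_rxn = 209.55 × -128 = -26822 kJ/h
Sensible, feed 171→25 °C: -21249 kJ/h
Outlet flows (mol/h): A 552.45, H₂ 552.45, B 209.55
Sensible, products 25→34.0 °C: 1300.4 kJ/h
Q = ΔH = -46771 kJ/h = -12.992 kW
Heat removed = 779.52 kJ/min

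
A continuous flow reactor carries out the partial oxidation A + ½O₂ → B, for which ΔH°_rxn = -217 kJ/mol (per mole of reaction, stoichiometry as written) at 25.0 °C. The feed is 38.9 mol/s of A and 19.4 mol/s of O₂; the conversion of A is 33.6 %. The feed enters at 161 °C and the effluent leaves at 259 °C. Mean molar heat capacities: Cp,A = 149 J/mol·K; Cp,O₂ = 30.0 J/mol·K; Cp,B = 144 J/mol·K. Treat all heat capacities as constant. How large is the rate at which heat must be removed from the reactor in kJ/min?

Q_out = 136000 kJ/min

Extent of reaction ξ = 0.336 × 38.9 = 13.07 mol/s
Reaction term: ξ·ΔH°_rxn = 13.07 × -217 = -2836.3 kJ/s
Sensible, feed 161→25 °C: -867.42 kJ/s
Outlet flows (mol/s): A 25.83, O₂ 12.865, B 13.07
Sensible, products 25→259 °C: 1431.3 kJ/s
Q = ΔH = -2272.4 kJ/s = -2272.4 kW
Heat removed = 136340 kJ/min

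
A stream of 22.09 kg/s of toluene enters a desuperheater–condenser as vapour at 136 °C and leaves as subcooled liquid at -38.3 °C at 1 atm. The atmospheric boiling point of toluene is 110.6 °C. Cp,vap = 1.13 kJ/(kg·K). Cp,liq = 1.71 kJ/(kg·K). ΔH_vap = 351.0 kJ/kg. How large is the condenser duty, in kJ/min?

Q_c = 841000 kJ/min

vapour 136→110.6 °C: -28.702 kJ/kg
condensation at 110.6 °C: -351 kJ/kg
liquid 110.6→-38.3 °C: -254.62 kJ/kg
Δh = -28.702 + -351 + -254.62 = -634.32 kJ/kg
Q = ṁ·Δh = 22.09 kg/s × -634.32 kJ/kg = -14012 kJ/s
|Q| = 14012 kW = 840730 kJ/min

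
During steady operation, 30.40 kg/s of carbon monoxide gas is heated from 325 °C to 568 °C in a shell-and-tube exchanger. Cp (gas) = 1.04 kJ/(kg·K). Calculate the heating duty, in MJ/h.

Q = 27700 MJ/h

Q = ṁ·Cp·ΔT = 30.40 × 1.04 × (568 − 325) = 7682.7 kJ/s
Heating duty = 27658 MJ/h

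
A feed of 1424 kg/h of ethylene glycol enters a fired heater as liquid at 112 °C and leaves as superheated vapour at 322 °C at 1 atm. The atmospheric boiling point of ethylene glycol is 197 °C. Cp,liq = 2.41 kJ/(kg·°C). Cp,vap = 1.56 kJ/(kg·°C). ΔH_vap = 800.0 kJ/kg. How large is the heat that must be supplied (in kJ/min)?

liquid 112→197 °C: 204.85 kJ/kg
vaporisation at 197 °C: 800 kJ/kg
vapour 197→322 °C: 195 kJ/kg
Δh = 204.85 + 800 + 195 = 1199.8 kJ/kg
Q = ṁ·Δh = 1424 kg/h × 1199.8 kJ/kg = 1.7086e+06 kJ/h
|Q| = 474.61 kW = 28476 kJ/min

Q = 28500 kJ/min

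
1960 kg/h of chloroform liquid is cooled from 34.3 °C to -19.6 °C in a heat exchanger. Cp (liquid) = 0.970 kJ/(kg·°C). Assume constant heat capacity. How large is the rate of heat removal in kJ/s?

Q = ṁ·Cp·ΔT = 1960 × 0.970 × (-19.6 − 34.3) = -102470 kJ/h
Converting: 102470 / 3600 s = 28.465 kW

Q_c = 28.5 kJ/s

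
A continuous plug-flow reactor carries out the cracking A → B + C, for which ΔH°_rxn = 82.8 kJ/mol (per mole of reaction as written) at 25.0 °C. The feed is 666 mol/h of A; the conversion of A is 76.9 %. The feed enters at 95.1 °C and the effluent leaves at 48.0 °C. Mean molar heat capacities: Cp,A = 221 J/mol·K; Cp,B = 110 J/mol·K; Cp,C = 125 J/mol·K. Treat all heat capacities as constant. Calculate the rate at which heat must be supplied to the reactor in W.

Q_in = 9900 W

Extent of reaction ξ = 0.769 × 666 = 512.15 mol/h
Reaction term: ξ·ΔH°_rxn = 512.15 × 82.8 = 42406 kJ/h
Sensible, feed 95.1→25 °C: -10318 kJ/h
Outlet flows (mol/h): A 153.85, B 512.15, C 512.15
Sensible, products 25→48.0 °C: 3550.2 kJ/h
Q = ΔH = 35639 kJ/h = 9.8997 kW
Heat supplied = 9899.7 W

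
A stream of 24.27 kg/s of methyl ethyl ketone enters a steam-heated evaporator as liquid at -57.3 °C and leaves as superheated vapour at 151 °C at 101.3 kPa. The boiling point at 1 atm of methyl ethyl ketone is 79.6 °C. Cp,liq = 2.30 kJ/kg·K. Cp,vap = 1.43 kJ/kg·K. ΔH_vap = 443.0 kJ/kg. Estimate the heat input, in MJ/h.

Q = 75100 MJ/h

liquid -57.3→79.6 °C: 314.87 kJ/kg
vaporisation at 79.6 °C: 443 kJ/kg
vapour 79.6→151 °C: 102.1 kJ/kg
Δh = 314.87 + 443 + 102.1 = 859.97 kJ/kg
Q = ṁ·Δh = 24.27 kg/s × 859.97 kJ/kg = 20872 kJ/s
|Q| = 20872 kW = 75137 MJ/h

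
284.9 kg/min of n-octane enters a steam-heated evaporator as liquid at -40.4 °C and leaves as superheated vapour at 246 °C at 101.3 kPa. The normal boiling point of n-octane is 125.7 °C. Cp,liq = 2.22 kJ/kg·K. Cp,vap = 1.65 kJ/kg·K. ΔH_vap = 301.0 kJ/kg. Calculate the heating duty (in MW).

Q = 4.12 MW

liquid -40.4→125.7 °C: 368.74 kJ/kg
vaporisation at 125.7 °C: 301 kJ/kg
vapour 125.7→246 °C: 198.49 kJ/kg
Δh = 368.74 + 301 + 198.49 = 868.24 kJ/kg
Q = ṁ·Δh = 284.9 kg/min × 868.24 kJ/kg = 247360 kJ/min
|Q| = 4122.7 kW = 4.1227 MW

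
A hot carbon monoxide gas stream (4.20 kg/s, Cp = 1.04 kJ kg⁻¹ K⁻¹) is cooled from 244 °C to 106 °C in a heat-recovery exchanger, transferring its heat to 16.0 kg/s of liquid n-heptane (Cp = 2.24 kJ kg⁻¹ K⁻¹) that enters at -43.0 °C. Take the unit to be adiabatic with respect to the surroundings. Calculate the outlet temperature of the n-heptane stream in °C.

T_c,out = -26.2 °C

Heat released by hot stream: Q = 4.20 × 1.04 × (244 − 106) = 602.78 kJ/s
Energy balance on cold side (adiabatic exchanger): Q = ṁ_c·Cp_c·(T_c,out − T_c,in)
T_c,out = -43.0 + 602.78/(16.0 × 2.24) = -26.181 °C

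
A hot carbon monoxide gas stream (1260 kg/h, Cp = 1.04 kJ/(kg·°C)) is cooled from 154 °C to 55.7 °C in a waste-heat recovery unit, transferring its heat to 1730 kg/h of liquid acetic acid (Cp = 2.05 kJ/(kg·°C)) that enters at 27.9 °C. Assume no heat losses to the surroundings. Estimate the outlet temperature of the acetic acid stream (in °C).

Heat released by hot stream: Q = 1260 × 1.04 × (154 − 55.7) = 128810 kJ/h
Energy balance on cold side (adiabatic exchanger): Q = ṁ_c·Cp_c·(T_c,out − T_c,in)
T_c,out = 27.9 + 128810/(1730 × 2.05) = 64.221 °C

T_c,out = 64.2 °C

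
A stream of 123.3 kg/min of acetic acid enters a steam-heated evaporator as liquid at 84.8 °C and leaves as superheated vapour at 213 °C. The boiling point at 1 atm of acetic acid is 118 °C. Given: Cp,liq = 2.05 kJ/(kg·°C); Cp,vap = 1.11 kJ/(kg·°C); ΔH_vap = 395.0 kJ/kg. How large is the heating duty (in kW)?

Q = 1170 kW

liquid 84.8→118 °C: 68.06 kJ/kg
vaporisation at 118 °C: 395 kJ/kg
vapour 118→213 °C: 105.45 kJ/kg
Δh = 68.06 + 395 + 105.45 = 568.51 kJ/kg
Q = ṁ·Δh = 123.3 kg/min × 568.51 kJ/kg = 70097 kJ/min
|Q| = 1168.3 kW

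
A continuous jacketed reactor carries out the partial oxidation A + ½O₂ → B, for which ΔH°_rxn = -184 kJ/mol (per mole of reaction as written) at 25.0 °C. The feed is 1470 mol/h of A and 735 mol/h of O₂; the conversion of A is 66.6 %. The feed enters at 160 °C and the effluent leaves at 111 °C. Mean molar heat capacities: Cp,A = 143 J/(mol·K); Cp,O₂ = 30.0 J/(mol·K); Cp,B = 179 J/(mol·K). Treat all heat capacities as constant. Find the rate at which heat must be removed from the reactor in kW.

Q_out = 52.7 kW

Extent of reaction ξ = 0.666 × 1470 = 979.02 mol/h
Reaction term: ξ·ΔH°_rxn = 979.02 × -184 = -180140 kJ/h
Sensible, feed 160→25 °C: -31355 kJ/h
Outlet flows (mol/h): A 490.98, O₂ 245.49, B 979.02
Sensible, products 25→111 °C: 21742 kJ/h
Q = ΔH = -189750 kJ/h = -52.709 kW
Heat removed = 52.709 kW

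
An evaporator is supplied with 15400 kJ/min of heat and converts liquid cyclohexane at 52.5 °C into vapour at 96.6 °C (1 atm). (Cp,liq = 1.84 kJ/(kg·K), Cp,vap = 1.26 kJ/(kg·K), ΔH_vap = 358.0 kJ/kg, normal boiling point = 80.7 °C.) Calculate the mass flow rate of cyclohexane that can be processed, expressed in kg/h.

ṁ = 2150 kg/h

Δh = 1.84×(80.7−52.5) + 358.0 + 1.26×(96.6−80.7) = 429.92 kJ/kg
Q = 15400 kJ/min = 256.67 kJ/s = 924000 kJ/h
ṁ = Q/Δh = 924000 / 429.92 = 2149.2 kg/h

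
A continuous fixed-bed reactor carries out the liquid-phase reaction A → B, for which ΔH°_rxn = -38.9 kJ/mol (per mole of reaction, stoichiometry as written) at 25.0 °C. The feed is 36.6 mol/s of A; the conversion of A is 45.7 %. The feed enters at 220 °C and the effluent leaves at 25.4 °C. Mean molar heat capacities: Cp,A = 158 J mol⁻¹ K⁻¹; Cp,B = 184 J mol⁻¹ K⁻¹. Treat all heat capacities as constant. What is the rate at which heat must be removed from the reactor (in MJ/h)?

Extent of reaction ξ = 0.457 × 36.6 = 16.726 mol/s
Reaction term: ξ·ΔH°_rxn = 16.726 × -38.9 = -650.65 kJ/s
Sensible, feed 220→25 °C: -1127.6 kJ/s
Outlet flows (mol/s): A 19.874, B 16.726
Sensible, products 25→25.4 °C: 2.4871 kJ/s
Q = ΔH = -1775.8 kJ/s = -1775.8 kW
Heat removed = 6392.9 MJ/h

Q_out = 6390 MJ/h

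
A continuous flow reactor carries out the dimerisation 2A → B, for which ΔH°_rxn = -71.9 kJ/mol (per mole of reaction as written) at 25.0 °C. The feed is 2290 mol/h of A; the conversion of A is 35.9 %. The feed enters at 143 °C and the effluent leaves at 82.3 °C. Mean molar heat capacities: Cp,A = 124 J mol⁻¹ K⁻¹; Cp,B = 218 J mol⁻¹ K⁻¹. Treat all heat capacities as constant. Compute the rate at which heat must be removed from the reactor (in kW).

Q_out = 13.2 kW

Extent of reaction ξ = 0.359 × 2290 / 2 = 411.06 mol/h
Reaction term: ξ·ΔH°_rxn = 411.06 × -71.9 = -29555 kJ/h
Sensible, feed 143→25 °C: -33507 kJ/h
Outlet flows (mol/h): A 1467.9, B 411.06
Sensible, products 25→82.3 °C: 15564 kJ/h
Q = ΔH = -47498 kJ/h = -13.194 kW
Heat removed = 13.194 kW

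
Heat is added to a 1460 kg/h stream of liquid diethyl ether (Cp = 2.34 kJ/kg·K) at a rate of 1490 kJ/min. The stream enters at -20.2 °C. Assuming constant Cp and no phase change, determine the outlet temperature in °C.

T_out = 5.97 °C

Q = 1490 kJ/min = 89400 kJ/h
ΔT = Q/(ṁ·Cp) = 89400/(1460×2.34) = 26.168 K
T_out = -20.2 + 26.168 = 5.9679 °C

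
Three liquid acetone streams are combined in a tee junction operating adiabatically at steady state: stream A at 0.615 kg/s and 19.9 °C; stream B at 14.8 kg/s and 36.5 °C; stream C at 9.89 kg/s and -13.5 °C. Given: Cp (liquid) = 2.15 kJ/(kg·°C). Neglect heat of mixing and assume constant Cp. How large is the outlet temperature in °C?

T_out = 16.6 °C

Energy balance with Q = 0: Σ ṁᵢCp,ᵢ(T_out − Tᵢ) = 0
Σ ṁᵢCp,ᵢTᵢ = 0.615×2.15×19.9 + 14.8×2.15×36.5 + 9.89×2.15×-13.5 = 900.69
Σ ṁᵢCp,ᵢ = 0.615×2.15 + 14.8×2.15 + 9.89×2.15 = 54.406
T_out = 900.69 / 54.406 = 16.555 °C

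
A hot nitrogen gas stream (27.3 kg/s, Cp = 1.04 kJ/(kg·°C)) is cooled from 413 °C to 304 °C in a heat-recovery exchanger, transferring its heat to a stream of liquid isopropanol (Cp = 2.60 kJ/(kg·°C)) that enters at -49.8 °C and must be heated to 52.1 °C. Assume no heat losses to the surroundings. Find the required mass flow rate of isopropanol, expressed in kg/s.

Heat released by hot stream: Q = 27.3 × 1.04 × (413 − 304) = 3094.7 kJ/s
Energy balance on cold side (adiabatic exchanger): Q = ṁ_c·Cp_c·(T_c,out − T_c,in)
ṁ_c = 3094.7 / [2.60 × (52.1 − -49.8)] = 11.681 kg/s

ṁ_c = 11.7 kg/s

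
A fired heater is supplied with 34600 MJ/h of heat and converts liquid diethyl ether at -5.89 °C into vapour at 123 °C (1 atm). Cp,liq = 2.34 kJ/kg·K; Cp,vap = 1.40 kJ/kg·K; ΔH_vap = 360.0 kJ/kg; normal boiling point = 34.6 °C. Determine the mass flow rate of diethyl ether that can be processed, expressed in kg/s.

Δh = 2.34×(34.6−-5.89) + 360.0 + 1.40×(123−34.6) = 578.51 kJ/kg
Q = 34600 MJ/h = 9611.1 kJ/s = 9611.1 kJ/s
ṁ = Q/Δh = 9611.1 / 578.51 = 16.614 kg/s

ṁ = 16.6 kg/s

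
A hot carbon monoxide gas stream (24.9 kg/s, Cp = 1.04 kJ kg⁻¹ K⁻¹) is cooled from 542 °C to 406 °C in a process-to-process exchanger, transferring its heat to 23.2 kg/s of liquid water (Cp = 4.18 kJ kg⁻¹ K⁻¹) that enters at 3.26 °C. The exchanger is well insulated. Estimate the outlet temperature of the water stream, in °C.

T_c,out = 39.6 °C

Heat released by hot stream: Q = 24.9 × 1.04 × (542 − 406) = 3521.9 kJ/s
Energy balance on cold side (adiabatic exchanger): Q = ṁ_c·Cp_c·(T_c,out − T_c,in)
T_c,out = 3.26 + 3521.9/(23.2 × 4.18) = 39.577 °C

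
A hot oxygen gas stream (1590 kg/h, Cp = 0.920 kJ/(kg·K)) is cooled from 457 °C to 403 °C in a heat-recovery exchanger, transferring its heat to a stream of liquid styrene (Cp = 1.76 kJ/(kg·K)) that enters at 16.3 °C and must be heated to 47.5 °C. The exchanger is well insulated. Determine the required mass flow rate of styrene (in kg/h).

Heat released by hot stream: Q = 1590 × 0.920 × (457 − 403) = 78991 kJ/h
Energy balance on cold side (adiabatic exchanger): Q = ṁ_c·Cp_c·(T_c,out − T_c,in)
ṁ_c = 78991 / [1.76 × (47.5 − 16.3)] = 1438.5 kg/h

ṁ_c = 1440 kg/h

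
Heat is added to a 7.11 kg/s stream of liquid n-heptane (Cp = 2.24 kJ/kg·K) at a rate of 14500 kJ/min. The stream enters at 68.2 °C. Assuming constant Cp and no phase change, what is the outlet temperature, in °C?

T_out = 83.4 °C

Q = 14500 kJ/min = 241.67 kJ/s
ΔT = Q/(ṁ·Cp) = 241.67/(7.11×2.24) = 15.174 K
T_out = 68.2 + 15.174 = 83.374 °C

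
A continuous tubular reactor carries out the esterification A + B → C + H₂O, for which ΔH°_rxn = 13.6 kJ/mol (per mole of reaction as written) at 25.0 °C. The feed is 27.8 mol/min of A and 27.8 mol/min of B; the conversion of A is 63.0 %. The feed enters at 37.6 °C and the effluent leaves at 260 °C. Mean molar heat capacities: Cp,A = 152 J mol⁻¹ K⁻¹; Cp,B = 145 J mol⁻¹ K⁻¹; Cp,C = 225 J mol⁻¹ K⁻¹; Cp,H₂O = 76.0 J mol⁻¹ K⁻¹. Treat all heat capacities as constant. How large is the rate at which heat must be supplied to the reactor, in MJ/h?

Extent of reaction ξ = 0.630 × 27.8 = 17.514 mol/min
Reaction term: ξ·ΔH°_rxn = 17.514 × 13.6 = 238.19 kJ/min
Sensible, feed 37.6→25 °C: -104.03 kJ/min
Outlet flows (mol/min): A 10.286, B 10.286, C 17.514, H₂O 17.514
Sensible, products 25→260 °C: 1956.8 kJ/min
Q = ΔH = 2090.9 kJ/min = 34.849 kW
Heat supplied = 125.46 MJ/h

Q_in = 125 MJ/h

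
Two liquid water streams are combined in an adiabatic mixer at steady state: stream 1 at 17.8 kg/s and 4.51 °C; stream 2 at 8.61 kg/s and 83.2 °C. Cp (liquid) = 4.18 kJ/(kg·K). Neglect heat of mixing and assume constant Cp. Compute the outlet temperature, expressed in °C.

No heat crosses the boundary, so H_out = H_in.
Σ ṁᵢCp,ᵢTᵢ = 17.8×4.18×4.51 + 8.61×4.18×83.2 = 3329.9
Σ ṁᵢCp,ᵢ = 17.8×4.18 + 8.61×4.18 = 110.39
T_out = 3329.9 / 110.39 = 30.164 °C

T_out = 30.2 °C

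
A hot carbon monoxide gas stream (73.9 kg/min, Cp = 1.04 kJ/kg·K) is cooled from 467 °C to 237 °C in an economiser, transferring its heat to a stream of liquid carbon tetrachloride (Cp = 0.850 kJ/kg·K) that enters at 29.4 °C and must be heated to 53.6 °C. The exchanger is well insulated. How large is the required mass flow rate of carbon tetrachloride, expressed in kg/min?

Heat released by hot stream: Q = 73.9 × 1.04 × (467 − 237) = 17677 kJ/min
Energy balance on cold side (adiabatic exchanger): Q = ṁ_c·Cp_c·(T_c,out − T_c,in)
ṁ_c = 17677 / [0.850 × (53.6 − 29.4)] = 859.35 kg/min

ṁ_c = 859 kg/min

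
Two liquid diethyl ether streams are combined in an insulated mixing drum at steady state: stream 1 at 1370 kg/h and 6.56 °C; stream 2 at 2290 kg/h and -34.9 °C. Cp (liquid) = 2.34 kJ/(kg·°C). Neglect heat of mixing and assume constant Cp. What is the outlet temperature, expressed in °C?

No heat crosses the boundary, so H_out = H_in.
T_out = Σ ṁᵢCp,ᵢTᵢ / Σ ṁᵢCp,ᵢ
      = -165990 / 8564.4 = -19.381 °C

T_out = -19.4 °C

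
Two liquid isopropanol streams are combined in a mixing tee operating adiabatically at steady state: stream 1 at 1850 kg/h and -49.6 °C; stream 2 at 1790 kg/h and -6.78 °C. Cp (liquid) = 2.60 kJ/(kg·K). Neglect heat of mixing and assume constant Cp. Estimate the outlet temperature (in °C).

No heat crosses the boundary, so H_out = H_in.
T_out = Σ ṁᵢCp,ᵢTᵢ / Σ ṁᵢCp,ᵢ
      = -270130 / 9464 = -28.543 °C

T_out = -28.5 °C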